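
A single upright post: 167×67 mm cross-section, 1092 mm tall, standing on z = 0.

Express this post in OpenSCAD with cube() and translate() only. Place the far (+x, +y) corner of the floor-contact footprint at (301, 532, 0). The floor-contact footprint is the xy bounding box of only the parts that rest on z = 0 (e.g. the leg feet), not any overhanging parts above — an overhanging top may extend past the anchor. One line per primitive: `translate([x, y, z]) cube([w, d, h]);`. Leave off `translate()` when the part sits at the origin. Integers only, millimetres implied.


translate([134, 465, 0]) cube([167, 67, 1092]);


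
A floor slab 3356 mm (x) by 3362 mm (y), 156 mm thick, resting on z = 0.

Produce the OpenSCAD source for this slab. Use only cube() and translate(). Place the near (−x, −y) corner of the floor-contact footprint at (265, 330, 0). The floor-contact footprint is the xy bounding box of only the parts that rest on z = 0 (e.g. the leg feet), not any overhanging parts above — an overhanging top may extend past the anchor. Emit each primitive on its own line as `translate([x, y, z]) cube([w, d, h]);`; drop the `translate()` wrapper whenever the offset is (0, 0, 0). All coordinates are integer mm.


translate([265, 330, 0]) cube([3356, 3362, 156]);


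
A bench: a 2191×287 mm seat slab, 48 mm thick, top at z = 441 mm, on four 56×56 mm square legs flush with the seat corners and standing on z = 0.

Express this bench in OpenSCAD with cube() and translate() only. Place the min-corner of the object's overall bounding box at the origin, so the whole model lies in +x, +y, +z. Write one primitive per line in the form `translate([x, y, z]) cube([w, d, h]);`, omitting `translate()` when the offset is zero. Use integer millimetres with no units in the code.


translate([0, 0, 393]) cube([2191, 287, 48]);
cube([56, 56, 393]);
translate([0, 231, 0]) cube([56, 56, 393]);
translate([2135, 0, 0]) cube([56, 56, 393]);
translate([2135, 231, 0]) cube([56, 56, 393]);


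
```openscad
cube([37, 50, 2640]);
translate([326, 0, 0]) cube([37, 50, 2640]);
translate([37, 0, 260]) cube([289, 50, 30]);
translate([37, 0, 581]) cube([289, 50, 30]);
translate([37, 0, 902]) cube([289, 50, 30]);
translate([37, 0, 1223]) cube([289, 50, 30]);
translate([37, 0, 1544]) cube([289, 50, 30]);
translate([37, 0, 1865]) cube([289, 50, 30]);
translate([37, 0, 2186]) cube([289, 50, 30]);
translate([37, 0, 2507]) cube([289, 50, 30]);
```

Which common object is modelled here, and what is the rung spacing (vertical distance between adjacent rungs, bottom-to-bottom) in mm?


A ladder. The rung spacing is 321 mm.

Two tall 37×50 posts with 8 short bars between them — a ladder. Adjacent rungs sit at z = 260 and z = 581, so the spacing is 581 − 260 = 321 mm.


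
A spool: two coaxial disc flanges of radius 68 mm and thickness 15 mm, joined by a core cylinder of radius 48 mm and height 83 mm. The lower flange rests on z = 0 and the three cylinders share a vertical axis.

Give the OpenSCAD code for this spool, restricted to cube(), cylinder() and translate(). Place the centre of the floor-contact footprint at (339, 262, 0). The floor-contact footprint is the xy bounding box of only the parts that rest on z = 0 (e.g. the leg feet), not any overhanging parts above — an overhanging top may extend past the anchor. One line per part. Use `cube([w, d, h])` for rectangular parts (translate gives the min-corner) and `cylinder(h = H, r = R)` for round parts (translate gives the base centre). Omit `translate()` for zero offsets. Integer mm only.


translate([339, 262, 0]) cylinder(h = 15, r = 68);
translate([339, 262, 15]) cylinder(h = 83, r = 48);
translate([339, 262, 98]) cylinder(h = 15, r = 68);


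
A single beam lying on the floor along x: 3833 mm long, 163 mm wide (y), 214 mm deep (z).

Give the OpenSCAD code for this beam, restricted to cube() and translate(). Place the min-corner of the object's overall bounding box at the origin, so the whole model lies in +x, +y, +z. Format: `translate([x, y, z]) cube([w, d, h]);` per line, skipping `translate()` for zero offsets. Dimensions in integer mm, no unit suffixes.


cube([3833, 163, 214]);


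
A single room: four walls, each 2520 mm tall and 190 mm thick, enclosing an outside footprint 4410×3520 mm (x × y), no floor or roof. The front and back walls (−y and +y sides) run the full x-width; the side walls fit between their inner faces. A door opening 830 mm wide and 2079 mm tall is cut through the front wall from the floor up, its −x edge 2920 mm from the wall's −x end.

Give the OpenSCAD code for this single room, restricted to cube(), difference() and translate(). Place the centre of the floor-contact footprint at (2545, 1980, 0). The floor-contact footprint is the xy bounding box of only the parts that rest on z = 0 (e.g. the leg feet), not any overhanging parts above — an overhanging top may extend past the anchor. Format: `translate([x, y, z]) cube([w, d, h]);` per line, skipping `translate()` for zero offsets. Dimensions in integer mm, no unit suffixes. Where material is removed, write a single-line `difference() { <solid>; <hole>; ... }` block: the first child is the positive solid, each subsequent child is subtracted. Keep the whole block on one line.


difference() { translate([340, 220, 0]) cube([4410, 190, 2520]); translate([3260, 220, 0]) cube([830, 190, 2079]); }
translate([340, 3550, 0]) cube([4410, 190, 2520]);
translate([340, 410, 0]) cube([190, 3140, 2520]);
translate([4560, 410, 0]) cube([190, 3140, 2520]);


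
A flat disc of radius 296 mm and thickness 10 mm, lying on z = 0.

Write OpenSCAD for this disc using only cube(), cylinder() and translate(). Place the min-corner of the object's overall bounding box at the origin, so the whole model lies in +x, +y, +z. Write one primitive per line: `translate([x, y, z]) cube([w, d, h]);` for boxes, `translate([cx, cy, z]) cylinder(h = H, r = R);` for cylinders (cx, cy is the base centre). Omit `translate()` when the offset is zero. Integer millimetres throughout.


translate([296, 296, 0]) cylinder(h = 10, r = 296);


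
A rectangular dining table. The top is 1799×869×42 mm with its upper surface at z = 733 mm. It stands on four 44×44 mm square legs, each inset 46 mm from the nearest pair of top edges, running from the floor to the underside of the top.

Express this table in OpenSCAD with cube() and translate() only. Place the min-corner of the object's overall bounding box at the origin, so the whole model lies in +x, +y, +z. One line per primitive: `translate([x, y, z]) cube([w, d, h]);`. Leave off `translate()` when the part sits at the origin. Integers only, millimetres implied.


// leg_h = 733 - 42 = 691
translate([0, 0, 691]) cube([1799, 869, 42]);
translate([46, 46, 0]) cube([44, 44, 691]);
translate([1709, 46, 0]) cube([44, 44, 691]);
translate([46, 779, 0]) cube([44, 44, 691]);
translate([1709, 779, 0]) cube([44, 44, 691]);


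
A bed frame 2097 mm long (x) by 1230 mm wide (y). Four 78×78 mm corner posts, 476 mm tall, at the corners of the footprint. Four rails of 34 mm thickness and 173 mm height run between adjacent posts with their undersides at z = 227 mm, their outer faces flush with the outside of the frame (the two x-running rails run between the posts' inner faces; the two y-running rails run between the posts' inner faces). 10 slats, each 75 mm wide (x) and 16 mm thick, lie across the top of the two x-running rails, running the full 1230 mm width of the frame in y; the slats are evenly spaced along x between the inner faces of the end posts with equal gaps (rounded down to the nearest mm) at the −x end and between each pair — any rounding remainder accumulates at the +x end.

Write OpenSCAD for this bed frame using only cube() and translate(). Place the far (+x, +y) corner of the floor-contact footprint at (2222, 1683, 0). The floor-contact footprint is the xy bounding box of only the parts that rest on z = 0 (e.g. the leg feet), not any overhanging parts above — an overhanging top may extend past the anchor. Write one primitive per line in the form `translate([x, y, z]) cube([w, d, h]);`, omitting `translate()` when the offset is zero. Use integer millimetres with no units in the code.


translate([125, 453, 0]) cube([78, 78, 476]);
translate([125, 1605, 0]) cube([78, 78, 476]);
translate([2144, 453, 0]) cube([78, 78, 476]);
translate([2144, 1605, 0]) cube([78, 78, 476]);
translate([203, 453, 227]) cube([1941, 34, 173]);
translate([203, 1649, 227]) cube([1941, 34, 173]);
translate([125, 531, 227]) cube([34, 1074, 173]);
translate([2188, 531, 227]) cube([34, 1074, 173]);
translate([311, 453, 400]) cube([75, 1230, 16]);
translate([494, 453, 400]) cube([75, 1230, 16]);
translate([677, 453, 400]) cube([75, 1230, 16]);
translate([860, 453, 400]) cube([75, 1230, 16]);
translate([1043, 453, 400]) cube([75, 1230, 16]);
translate([1226, 453, 400]) cube([75, 1230, 16]);
translate([1409, 453, 400]) cube([75, 1230, 16]);
translate([1592, 453, 400]) cube([75, 1230, 16]);
translate([1775, 453, 400]) cube([75, 1230, 16]);
translate([1958, 453, 400]) cube([75, 1230, 16]);


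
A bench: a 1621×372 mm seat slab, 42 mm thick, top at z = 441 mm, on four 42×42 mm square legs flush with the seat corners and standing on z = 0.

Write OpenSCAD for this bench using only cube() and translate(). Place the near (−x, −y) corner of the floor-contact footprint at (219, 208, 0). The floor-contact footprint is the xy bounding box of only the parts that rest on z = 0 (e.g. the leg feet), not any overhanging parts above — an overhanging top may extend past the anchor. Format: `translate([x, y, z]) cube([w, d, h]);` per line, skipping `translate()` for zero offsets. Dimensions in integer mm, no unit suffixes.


translate([219, 208, 399]) cube([1621, 372, 42]);
translate([219, 208, 0]) cube([42, 42, 399]);
translate([219, 538, 0]) cube([42, 42, 399]);
translate([1798, 208, 0]) cube([42, 42, 399]);
translate([1798, 538, 0]) cube([42, 42, 399]);


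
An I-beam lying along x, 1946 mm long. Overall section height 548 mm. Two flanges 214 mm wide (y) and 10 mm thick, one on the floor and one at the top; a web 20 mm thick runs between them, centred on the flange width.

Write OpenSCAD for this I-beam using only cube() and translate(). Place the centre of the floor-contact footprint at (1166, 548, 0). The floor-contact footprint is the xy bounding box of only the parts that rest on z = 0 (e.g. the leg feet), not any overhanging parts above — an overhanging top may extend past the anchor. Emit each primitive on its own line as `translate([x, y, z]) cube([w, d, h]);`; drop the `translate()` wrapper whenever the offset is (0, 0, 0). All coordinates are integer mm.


translate([193, 441, 0]) cube([1946, 214, 10]);
translate([193, 538, 10]) cube([1946, 20, 528]);
translate([193, 441, 538]) cube([1946, 214, 10]);


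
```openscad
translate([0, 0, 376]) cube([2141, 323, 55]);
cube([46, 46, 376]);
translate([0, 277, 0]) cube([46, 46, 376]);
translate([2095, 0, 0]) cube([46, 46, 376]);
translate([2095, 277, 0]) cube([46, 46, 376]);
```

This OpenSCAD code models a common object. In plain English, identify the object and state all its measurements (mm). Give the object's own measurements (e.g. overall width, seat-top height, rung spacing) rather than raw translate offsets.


A bench: a 2141×323 mm seat slab, 55 mm thick, top at z = 431 mm, on four 46×46 mm square legs flush with the seat corners and standing on z = 0.


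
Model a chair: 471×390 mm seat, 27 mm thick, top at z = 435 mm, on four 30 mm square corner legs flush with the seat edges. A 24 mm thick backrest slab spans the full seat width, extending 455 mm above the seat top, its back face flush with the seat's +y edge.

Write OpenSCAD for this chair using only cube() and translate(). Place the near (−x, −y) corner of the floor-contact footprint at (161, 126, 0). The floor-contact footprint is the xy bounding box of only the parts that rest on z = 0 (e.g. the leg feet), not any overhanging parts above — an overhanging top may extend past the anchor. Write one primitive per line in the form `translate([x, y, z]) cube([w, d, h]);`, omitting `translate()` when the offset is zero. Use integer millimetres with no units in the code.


translate([161, 126, 408]) cube([471, 390, 27]);
translate([161, 126, 0]) cube([30, 30, 408]);
translate([602, 126, 0]) cube([30, 30, 408]);
translate([161, 486, 0]) cube([30, 30, 408]);
translate([602, 486, 0]) cube([30, 30, 408]);
translate([161, 492, 435]) cube([471, 24, 455]);


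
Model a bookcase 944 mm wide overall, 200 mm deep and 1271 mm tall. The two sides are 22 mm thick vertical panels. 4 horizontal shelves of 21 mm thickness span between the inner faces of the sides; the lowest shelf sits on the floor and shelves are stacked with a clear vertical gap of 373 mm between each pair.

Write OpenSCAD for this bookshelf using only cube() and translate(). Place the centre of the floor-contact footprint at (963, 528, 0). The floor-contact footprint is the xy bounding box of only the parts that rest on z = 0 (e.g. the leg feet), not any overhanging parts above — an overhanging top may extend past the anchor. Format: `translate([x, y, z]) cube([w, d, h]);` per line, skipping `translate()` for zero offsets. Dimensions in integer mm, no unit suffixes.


translate([491, 428, 0]) cube([22, 200, 1271]);
translate([1413, 428, 0]) cube([22, 200, 1271]);
translate([513, 428, 0]) cube([900, 200, 21]);
translate([513, 428, 394]) cube([900, 200, 21]);
translate([513, 428, 788]) cube([900, 200, 21]);
translate([513, 428, 1182]) cube([900, 200, 21]);


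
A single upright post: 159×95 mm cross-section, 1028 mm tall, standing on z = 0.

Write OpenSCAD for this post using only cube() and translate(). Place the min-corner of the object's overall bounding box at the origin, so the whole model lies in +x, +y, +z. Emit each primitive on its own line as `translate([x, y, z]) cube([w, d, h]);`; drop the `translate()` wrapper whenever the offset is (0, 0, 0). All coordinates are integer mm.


cube([159, 95, 1028]);


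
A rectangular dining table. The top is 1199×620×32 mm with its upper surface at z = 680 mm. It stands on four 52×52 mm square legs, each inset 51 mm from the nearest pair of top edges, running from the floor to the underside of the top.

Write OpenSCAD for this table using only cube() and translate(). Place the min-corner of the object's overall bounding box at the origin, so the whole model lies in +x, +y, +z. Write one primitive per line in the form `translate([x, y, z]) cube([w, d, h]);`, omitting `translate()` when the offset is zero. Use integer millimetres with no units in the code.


translate([0, 0, 648]) cube([1199, 620, 32]);
translate([51, 51, 0]) cube([52, 52, 648]);
translate([1096, 51, 0]) cube([52, 52, 648]);
translate([51, 517, 0]) cube([52, 52, 648]);
translate([1096, 517, 0]) cube([52, 52, 648]);


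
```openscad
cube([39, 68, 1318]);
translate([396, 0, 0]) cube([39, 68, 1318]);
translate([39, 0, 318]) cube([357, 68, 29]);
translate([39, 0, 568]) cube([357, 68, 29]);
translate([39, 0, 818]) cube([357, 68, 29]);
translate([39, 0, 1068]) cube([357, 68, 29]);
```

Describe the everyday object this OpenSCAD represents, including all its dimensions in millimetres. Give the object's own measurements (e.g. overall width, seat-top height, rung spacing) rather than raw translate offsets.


A straight ladder. Two 39×68 mm vertical rails, 1318 mm tall, stand 435 mm apart (outside-to-outside) with their front faces coplanar on the −y side. 4 rungs, each 68 mm deep and 29 mm tall, span between the inner faces of the rails, front faces flush with the rails. The lowest rung's underside is at z = 318 mm and rungs are spaced 250 mm apart (underside to underside).


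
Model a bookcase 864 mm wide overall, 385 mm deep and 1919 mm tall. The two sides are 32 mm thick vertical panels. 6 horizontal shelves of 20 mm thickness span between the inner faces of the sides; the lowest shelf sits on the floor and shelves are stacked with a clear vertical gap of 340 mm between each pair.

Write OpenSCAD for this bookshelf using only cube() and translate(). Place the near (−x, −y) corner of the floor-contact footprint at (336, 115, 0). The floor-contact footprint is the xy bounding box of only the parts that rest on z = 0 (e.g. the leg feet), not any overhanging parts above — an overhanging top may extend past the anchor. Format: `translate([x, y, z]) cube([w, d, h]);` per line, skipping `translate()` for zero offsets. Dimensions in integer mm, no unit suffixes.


translate([336, 115, 0]) cube([32, 385, 1919]);
translate([1168, 115, 0]) cube([32, 385, 1919]);
translate([368, 115, 0]) cube([800, 385, 20]);
translate([368, 115, 360]) cube([800, 385, 20]);
translate([368, 115, 720]) cube([800, 385, 20]);
translate([368, 115, 1080]) cube([800, 385, 20]);
translate([368, 115, 1440]) cube([800, 385, 20]);
translate([368, 115, 1800]) cube([800, 385, 20]);


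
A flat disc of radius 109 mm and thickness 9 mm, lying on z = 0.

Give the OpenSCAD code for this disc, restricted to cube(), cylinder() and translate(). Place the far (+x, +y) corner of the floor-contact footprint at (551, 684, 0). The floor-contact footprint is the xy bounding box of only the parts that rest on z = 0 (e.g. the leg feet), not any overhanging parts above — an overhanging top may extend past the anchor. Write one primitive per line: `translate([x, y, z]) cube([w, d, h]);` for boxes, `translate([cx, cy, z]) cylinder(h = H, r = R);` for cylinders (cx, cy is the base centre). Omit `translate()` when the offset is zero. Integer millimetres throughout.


translate([442, 575, 0]) cylinder(h = 9, r = 109);


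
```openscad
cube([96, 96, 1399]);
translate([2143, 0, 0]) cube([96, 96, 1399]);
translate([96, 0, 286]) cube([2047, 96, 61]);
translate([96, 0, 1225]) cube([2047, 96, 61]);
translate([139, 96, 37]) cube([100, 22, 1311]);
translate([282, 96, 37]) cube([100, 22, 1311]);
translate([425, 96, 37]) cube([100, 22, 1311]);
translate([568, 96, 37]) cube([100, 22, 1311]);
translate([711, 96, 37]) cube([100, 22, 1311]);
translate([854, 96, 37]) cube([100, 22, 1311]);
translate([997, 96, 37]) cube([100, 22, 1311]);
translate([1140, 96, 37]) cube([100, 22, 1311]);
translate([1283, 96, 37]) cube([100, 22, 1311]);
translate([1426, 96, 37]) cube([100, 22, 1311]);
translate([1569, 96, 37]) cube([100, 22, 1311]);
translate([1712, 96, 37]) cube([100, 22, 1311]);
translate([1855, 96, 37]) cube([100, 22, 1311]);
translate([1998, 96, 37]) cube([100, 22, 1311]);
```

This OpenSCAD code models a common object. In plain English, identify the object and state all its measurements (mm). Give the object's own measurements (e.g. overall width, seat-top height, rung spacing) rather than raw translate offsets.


A fence section. Two 96×96 mm posts, 1399 mm tall, stand on the floor with a clear span of 2047 mm between their inner faces. Two horizontal rails of 96×61 mm section span the gap between the posts with their undersides at z = 286 mm and z = 1225 mm, flush with the posts' −y face. 14 pickets, each 100 mm wide, 22 mm thick and 1311 mm tall, are fixed to the +y face of the rails with their bottoms at z = 37 mm, spaced across the span with a 43 mm gap after the −x post and between neighbouring pickets, with 45 mm left before the +x post.


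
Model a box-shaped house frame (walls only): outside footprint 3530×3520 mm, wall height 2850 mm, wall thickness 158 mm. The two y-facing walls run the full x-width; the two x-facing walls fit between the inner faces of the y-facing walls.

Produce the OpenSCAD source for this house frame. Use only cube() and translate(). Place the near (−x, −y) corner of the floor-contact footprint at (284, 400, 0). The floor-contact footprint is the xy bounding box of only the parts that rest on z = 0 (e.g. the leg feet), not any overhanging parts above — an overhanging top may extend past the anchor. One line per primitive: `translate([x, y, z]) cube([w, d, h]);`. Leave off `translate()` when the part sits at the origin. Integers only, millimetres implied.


translate([284, 400, 0]) cube([3530, 158, 2850]);
translate([284, 3762, 0]) cube([3530, 158, 2850]);
translate([284, 558, 0]) cube([158, 3204, 2850]);
translate([3656, 558, 0]) cube([158, 3204, 2850]);


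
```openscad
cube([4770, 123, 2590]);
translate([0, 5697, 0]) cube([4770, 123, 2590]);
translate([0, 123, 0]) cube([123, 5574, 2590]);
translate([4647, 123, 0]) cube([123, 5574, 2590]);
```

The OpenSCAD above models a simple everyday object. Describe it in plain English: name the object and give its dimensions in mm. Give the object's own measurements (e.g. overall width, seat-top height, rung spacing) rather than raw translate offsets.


The wall frame of a small rectangular building: four walls, each 2590 mm tall and 123 mm thick, enclosing a footprint 4770 mm (x) by 5820 mm (y) outside-to-outside, with no floor or roof. The front and back walls (the −y and +y sides) span the full width; the two side walls fit between them.


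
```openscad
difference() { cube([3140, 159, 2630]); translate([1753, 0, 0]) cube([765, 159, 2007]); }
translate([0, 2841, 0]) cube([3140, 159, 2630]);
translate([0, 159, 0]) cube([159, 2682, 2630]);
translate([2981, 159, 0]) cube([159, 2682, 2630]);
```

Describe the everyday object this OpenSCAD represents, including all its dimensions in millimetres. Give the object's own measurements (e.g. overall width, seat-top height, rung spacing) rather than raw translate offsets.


A single room: four walls, each 2630 mm tall and 159 mm thick, enclosing an outside footprint 3140×3000 mm (x × y), no floor or roof. The front and back walls (−y and +y sides) run the full x-width; the side walls fit between their inner faces. A door opening 765 mm wide and 2007 mm tall is cut through the front wall from the floor up, its −x edge 1753 mm from the wall's −x end.


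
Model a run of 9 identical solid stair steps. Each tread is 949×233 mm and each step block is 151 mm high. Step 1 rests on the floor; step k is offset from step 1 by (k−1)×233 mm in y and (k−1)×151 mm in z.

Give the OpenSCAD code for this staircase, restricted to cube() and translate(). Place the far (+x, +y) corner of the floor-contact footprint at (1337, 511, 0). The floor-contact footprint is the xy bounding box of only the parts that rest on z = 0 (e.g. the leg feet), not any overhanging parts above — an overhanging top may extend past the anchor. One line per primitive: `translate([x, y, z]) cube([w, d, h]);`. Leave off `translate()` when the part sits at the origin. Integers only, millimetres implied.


translate([388, 278, 0]) cube([949, 233, 151]);
translate([388, 511, 151]) cube([949, 233, 151]);
translate([388, 744, 302]) cube([949, 233, 151]);
translate([388, 977, 453]) cube([949, 233, 151]);
translate([388, 1210, 604]) cube([949, 233, 151]);
translate([388, 1443, 755]) cube([949, 233, 151]);
translate([388, 1676, 906]) cube([949, 233, 151]);
translate([388, 1909, 1057]) cube([949, 233, 151]);
translate([388, 2142, 1208]) cube([949, 233, 151]);


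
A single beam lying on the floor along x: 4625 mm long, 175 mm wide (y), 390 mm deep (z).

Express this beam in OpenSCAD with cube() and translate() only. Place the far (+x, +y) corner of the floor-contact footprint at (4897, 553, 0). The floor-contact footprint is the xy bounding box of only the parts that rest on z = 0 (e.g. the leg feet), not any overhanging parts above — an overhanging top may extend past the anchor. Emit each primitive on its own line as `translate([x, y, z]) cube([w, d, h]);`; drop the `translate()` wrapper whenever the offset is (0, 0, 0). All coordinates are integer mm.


translate([272, 378, 0]) cube([4625, 175, 390]);


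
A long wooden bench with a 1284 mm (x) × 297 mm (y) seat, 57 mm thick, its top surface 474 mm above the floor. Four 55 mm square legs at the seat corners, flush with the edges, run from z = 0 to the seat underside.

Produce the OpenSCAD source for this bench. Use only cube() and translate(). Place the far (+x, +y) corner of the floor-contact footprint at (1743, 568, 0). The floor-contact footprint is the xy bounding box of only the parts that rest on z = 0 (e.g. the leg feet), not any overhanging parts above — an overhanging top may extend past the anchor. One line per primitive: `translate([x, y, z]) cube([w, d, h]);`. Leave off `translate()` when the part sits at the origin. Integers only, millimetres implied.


translate([459, 271, 417]) cube([1284, 297, 57]);
translate([459, 271, 0]) cube([55, 55, 417]);
translate([459, 513, 0]) cube([55, 55, 417]);
translate([1688, 271, 0]) cube([55, 55, 417]);
translate([1688, 513, 0]) cube([55, 55, 417]);


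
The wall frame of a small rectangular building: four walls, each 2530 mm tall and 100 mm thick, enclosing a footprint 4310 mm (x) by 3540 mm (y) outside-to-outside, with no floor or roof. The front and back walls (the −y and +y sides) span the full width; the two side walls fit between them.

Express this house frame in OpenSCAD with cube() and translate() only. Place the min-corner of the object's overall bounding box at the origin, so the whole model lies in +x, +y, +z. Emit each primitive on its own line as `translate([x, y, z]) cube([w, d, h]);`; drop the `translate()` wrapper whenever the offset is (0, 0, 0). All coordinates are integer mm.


cube([4310, 100, 2530]);
translate([0, 3440, 0]) cube([4310, 100, 2530]);
translate([0, 100, 0]) cube([100, 3340, 2530]);
translate([4210, 100, 0]) cube([100, 3340, 2530]);


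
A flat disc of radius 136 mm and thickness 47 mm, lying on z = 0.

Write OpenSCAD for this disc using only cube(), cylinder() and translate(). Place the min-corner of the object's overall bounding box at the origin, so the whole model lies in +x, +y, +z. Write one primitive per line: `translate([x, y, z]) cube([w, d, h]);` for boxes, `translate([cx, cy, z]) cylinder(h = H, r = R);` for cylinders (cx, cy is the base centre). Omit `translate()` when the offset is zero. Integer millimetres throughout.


translate([136, 136, 0]) cylinder(h = 47, r = 136);


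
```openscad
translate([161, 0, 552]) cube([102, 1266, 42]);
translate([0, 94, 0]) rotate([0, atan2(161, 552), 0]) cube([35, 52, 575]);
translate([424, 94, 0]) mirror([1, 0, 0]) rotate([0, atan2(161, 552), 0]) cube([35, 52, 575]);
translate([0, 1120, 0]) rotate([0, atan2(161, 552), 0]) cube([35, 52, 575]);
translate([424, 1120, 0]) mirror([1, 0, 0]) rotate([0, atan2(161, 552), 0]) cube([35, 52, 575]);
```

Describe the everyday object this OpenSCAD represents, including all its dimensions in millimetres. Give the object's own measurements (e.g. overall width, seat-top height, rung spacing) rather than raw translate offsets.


A sawhorse. A 102×1266×42 mm beam (x, y, z) sits on two A-frame leg pairs. Each pair is two raked legs of 35×52 mm section (52 mm along y) splaying symmetrically in x. Each leg rises 552 mm vertically over 161 mm of horizontal reach and is 575 mm long along its own axis. Every leg's outer bottom edge rests on the floor and its outer top edge meets a bottom edge of the beam — the left legs (tilting toward +x) meet the beam's −x bottom edge, the right legs (their mirror images, tilting toward −x) meet its +x bottom edge — so the leg tops tuck under the beam, the beam's underside is 552 mm above the floor, and the feet are 424 mm apart outside-to-outside with the beam centred between them. The two leg pairs are set in 94 mm from either end of the beam.


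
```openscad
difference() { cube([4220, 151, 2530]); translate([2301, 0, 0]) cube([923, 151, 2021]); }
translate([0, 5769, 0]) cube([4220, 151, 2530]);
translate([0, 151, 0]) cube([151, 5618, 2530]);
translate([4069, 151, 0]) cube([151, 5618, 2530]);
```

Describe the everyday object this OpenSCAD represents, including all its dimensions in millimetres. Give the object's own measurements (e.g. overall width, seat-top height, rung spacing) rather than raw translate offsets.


A single room: four walls, each 2530 mm tall and 151 mm thick, enclosing an outside footprint 4220×5920 mm (x × y), no floor or roof. The front and back walls (−y and +y sides) run the full x-width; the side walls fit between their inner faces. A door opening 923 mm wide and 2021 mm tall is cut through the front wall from the floor up, its −x edge 2301 mm from the wall's −x end.


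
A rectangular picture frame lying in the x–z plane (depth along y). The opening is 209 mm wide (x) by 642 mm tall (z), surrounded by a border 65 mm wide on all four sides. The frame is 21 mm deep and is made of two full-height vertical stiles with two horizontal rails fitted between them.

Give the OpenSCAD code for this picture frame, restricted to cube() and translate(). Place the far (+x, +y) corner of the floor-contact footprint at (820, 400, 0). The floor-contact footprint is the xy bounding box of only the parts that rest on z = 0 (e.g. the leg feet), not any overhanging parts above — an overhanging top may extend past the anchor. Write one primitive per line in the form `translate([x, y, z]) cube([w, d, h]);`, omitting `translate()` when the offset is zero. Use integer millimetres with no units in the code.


translate([481, 379, 0]) cube([65, 21, 772]);
translate([755, 379, 0]) cube([65, 21, 772]);
translate([546, 379, 0]) cube([209, 21, 65]);
translate([546, 379, 707]) cube([209, 21, 65]);


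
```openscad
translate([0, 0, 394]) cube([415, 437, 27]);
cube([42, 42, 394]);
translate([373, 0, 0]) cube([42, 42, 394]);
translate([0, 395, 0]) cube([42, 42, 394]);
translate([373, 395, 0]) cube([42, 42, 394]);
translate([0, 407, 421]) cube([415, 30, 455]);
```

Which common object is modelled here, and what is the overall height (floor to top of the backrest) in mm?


A chair. The overall height is 876 mm.

A slab on four corner posts with a tall panel at the back — a chair. The seat slab sits at z = 394 with thickness 27, and the 455 mm backrest starts at the seat top, so the overall height is 394 + 27 + 455 = 876 mm.


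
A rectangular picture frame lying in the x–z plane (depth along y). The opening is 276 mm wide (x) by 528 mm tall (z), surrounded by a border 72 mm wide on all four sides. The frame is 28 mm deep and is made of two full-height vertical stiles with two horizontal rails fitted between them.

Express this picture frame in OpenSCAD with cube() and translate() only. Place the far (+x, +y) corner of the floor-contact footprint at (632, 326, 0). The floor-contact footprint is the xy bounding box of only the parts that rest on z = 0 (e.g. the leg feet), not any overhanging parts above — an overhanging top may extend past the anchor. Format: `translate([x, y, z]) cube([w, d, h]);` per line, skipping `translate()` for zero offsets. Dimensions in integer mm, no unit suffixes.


translate([212, 298, 0]) cube([72, 28, 672]);
translate([560, 298, 0]) cube([72, 28, 672]);
translate([284, 298, 0]) cube([276, 28, 72]);
translate([284, 298, 600]) cube([276, 28, 72]);


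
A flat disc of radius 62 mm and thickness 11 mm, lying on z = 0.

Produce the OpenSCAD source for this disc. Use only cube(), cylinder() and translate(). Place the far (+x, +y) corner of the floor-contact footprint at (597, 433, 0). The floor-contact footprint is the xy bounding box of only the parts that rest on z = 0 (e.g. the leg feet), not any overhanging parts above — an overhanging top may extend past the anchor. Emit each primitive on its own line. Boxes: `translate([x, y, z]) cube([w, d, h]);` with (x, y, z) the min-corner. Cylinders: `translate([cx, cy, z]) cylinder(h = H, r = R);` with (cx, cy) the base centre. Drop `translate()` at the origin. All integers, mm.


translate([535, 371, 0]) cylinder(h = 11, r = 62);


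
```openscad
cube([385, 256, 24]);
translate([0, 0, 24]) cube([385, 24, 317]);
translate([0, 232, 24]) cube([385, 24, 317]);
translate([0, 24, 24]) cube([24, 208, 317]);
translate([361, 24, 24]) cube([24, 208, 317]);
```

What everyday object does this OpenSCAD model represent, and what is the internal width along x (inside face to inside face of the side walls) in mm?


An open box. The internal width is 337 mm.

A 385×256 base slab with four walls standing on it — an open box. The base is 385 mm wide and the walls are 24 mm thick, so the internal width is 385 − 2 × 24 = 337 mm.


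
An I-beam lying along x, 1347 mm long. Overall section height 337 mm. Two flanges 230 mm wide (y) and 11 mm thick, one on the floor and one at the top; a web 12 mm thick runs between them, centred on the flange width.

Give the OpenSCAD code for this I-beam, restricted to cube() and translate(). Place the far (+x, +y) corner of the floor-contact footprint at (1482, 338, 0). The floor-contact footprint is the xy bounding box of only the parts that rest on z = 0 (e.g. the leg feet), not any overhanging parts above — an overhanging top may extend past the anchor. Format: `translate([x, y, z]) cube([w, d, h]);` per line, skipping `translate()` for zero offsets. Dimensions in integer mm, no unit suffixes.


translate([135, 108, 0]) cube([1347, 230, 11]);
translate([135, 217, 11]) cube([1347, 12, 315]);
translate([135, 108, 326]) cube([1347, 230, 11]);


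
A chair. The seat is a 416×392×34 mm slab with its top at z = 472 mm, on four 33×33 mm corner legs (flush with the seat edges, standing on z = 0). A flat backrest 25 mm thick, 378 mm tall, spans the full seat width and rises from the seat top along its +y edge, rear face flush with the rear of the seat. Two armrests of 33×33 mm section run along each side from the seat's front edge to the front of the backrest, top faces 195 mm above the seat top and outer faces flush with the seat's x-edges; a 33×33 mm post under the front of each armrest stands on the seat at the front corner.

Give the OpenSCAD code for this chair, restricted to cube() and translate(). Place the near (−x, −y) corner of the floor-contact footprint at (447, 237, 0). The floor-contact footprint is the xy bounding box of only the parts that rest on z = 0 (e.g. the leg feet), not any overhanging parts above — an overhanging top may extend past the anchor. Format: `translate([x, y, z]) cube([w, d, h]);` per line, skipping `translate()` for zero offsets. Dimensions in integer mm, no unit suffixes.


translate([447, 237, 438]) cube([416, 392, 34]);
translate([447, 237, 0]) cube([33, 33, 438]);
translate([830, 237, 0]) cube([33, 33, 438]);
translate([447, 596, 0]) cube([33, 33, 438]);
translate([830, 596, 0]) cube([33, 33, 438]);
translate([447, 604, 472]) cube([416, 25, 378]);
translate([447, 237, 634]) cube([33, 367, 33]);
translate([830, 237, 634]) cube([33, 367, 33]);
translate([447, 237, 472]) cube([33, 33, 162]);
translate([830, 237, 472]) cube([33, 33, 162]);


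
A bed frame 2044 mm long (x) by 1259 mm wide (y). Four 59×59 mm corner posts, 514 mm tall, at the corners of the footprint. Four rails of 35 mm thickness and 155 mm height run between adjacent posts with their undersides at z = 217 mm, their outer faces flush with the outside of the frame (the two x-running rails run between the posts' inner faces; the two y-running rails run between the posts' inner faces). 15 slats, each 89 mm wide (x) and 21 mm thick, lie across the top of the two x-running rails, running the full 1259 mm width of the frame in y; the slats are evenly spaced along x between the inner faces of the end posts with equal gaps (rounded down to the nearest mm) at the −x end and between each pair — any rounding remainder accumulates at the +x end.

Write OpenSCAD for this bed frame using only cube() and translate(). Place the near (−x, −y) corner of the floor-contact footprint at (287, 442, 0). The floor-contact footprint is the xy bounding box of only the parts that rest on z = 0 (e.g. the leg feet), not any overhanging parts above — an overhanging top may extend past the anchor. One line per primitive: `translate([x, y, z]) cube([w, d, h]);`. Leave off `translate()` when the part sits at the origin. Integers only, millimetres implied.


// slat z = rail_z + rail_h = 217 + 155 = 372
// slat gap = ⌊(1926 − 15·89) / 16⌋ = 36
translate([287, 442, 0]) cube([59, 59, 514]);
translate([287, 1642, 0]) cube([59, 59, 514]);
translate([2272, 442, 0]) cube([59, 59, 514]);
translate([2272, 1642, 0]) cube([59, 59, 514]);
translate([346, 442, 217]) cube([1926, 35, 155]);
translate([346, 1666, 217]) cube([1926, 35, 155]);
translate([287, 501, 217]) cube([35, 1141, 155]);
translate([2296, 501, 217]) cube([35, 1141, 155]);
translate([382, 442, 372]) cube([89, 1259, 21]);
translate([507, 442, 372]) cube([89, 1259, 21]);
translate([632, 442, 372]) cube([89, 1259, 21]);
translate([757, 442, 372]) cube([89, 1259, 21]);
translate([882, 442, 372]) cube([89, 1259, 21]);
translate([1007, 442, 372]) cube([89, 1259, 21]);
translate([1132, 442, 372]) cube([89, 1259, 21]);
translate([1257, 442, 372]) cube([89, 1259, 21]);
translate([1382, 442, 372]) cube([89, 1259, 21]);
translate([1507, 442, 372]) cube([89, 1259, 21]);
translate([1632, 442, 372]) cube([89, 1259, 21]);
translate([1757, 442, 372]) cube([89, 1259, 21]);
translate([1882, 442, 372]) cube([89, 1259, 21]);
translate([2007, 442, 372]) cube([89, 1259, 21]);
translate([2132, 442, 372]) cube([89, 1259, 21]);


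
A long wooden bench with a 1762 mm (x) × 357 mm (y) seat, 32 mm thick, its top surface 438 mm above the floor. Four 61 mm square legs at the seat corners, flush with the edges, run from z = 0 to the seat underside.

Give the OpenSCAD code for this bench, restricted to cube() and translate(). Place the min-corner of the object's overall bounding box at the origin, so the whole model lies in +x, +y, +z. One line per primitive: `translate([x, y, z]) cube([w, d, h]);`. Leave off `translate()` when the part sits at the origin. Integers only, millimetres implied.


// leg_h = 438 − 32 = 406
translate([0, 0, 406]) cube([1762, 357, 32]);
cube([61, 61, 406]);
translate([0, 296, 0]) cube([61, 61, 406]);
translate([1701, 0, 0]) cube([61, 61, 406]);
translate([1701, 296, 0]) cube([61, 61, 406]);


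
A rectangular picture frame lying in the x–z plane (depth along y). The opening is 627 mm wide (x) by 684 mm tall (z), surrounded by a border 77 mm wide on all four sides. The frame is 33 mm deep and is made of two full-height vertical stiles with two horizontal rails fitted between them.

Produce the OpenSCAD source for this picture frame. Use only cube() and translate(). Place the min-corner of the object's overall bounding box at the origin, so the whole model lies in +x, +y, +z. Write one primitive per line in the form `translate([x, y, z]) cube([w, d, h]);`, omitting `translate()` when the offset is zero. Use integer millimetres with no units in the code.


cube([77, 33, 838]);
translate([704, 0, 0]) cube([77, 33, 838]);
translate([77, 0, 0]) cube([627, 33, 77]);
translate([77, 0, 761]) cube([627, 33, 77]);


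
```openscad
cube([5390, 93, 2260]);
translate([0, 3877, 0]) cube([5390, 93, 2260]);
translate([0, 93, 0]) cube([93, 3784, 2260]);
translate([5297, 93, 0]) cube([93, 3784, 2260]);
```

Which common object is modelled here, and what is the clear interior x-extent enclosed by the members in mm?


A house (or room) frame. The interior width is 5204 mm.

Four 2260 mm walls enclosing a rectangle with no floor or roof — a room or house frame. Outside width is 5390 mm and wall thickness is 93 mm, so the interior width is 5390 − 2 × 93 = 5204 mm.


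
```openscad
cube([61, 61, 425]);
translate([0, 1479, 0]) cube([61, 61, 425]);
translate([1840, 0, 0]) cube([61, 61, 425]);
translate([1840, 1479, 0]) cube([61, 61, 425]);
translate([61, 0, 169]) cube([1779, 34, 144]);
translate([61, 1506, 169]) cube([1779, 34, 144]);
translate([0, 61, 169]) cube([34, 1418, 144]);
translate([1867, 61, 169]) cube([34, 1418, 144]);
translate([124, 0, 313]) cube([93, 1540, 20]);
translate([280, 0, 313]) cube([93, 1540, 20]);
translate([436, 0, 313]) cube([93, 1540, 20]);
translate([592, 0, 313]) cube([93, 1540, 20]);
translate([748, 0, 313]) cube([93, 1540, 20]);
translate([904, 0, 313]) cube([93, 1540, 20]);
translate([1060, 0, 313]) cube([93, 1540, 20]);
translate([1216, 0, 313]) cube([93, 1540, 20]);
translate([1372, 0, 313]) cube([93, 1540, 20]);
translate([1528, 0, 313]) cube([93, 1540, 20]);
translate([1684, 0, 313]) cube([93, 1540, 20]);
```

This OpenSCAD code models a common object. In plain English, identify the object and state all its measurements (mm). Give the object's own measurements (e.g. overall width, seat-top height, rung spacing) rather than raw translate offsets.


A bed frame 1901 mm long (x) by 1540 mm wide (y). Four 61×61 mm corner posts, 425 mm tall, at the corners of the footprint. Four rails of 34 mm thickness and 144 mm height run between adjacent posts with their undersides at z = 169 mm, their outer faces flush with the outside of the frame (the two x-running rails run between the posts' inner faces; the two y-running rails run between the posts' inner faces). 11 slats, each 93 mm wide (x) and 20 mm thick, lie across the top of the two x-running rails, running the full 1540 mm width of the frame in y; along x they sit between the end posts with a 63 mm gap after the −x posts and between neighbouring slats and before the +x posts.
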